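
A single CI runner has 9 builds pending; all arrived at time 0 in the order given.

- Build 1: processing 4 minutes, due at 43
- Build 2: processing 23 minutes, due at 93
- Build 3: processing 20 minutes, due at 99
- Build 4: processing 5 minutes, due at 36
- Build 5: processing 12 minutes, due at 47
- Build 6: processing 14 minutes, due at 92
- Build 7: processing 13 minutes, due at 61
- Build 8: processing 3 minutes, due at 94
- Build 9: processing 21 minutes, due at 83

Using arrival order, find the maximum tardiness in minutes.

FIFO (arrival order): Build 1 Build 2 Build 3 Build 4 Build 5 Build 6 Build 7 Build 8 Build 9.
Build 1: 0→4, due 43, tardiness 0
Build 2: 4→27, due 93, tardiness 0
Build 3: 27→47, due 99, tardiness 0
Build 4: 47→52, due 36, tardiness 16
Build 5: 52→64, due 47, tardiness 17
Build 6: 64→78, due 92, tardiness 0
Build 7: 78→91, due 61, tardiness 30
Build 8: 91→94, due 94, tardiness 0
Build 9: 94→115, due 83, tardiness 32
Maximum = 32.

32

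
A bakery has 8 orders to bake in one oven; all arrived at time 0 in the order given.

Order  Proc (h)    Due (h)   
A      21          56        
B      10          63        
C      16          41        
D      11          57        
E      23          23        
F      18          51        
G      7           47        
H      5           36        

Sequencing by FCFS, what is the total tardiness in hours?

FIFO (arrival order): A B C D E F G H.
A: 0→21, due 56, tardiness 0
B: 21→31, due 63, tardiness 0
C: 31→47, due 41, tardiness 6
D: 47→58, due 57, tardiness 1
E: 58→81, due 23, tardiness 58
F: 81→99, due 51, tardiness 48
G: 99→106, due 47, tardiness 59
H: 106→111, due 36, tardiness 75
Sum = 0+0+6+1+58+48+59+75 = 247.

247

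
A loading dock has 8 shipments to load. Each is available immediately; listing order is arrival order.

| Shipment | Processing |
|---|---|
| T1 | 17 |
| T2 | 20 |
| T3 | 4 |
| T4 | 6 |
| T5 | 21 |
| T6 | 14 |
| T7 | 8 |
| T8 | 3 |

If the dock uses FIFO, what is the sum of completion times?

FIFO (arrival order): T1 T2 T3 T4 T5 T6 T7 T8.
T1: 0→17
T2: 17→37
T3: 37→41
T4: 41→47
T5: 47→68
T6: 68→82
T7: 82→90
T8: 90→93
Sum = 17+37+41+47+68+82+90+93 = 475.

475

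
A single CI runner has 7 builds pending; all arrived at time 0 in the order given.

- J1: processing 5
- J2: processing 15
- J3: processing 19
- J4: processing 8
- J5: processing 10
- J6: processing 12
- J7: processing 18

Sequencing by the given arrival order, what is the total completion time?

FIFO (arrival order): J1 J2 J3 J4 J5 J6 J7.
J1: 0→5
J2: 5→20
J3: 20→39
J4: 39→47
J5: 47→57
J6: 57→69
J7: 69→87
Sum = 5+20+39+47+57+69+87 = 324.

324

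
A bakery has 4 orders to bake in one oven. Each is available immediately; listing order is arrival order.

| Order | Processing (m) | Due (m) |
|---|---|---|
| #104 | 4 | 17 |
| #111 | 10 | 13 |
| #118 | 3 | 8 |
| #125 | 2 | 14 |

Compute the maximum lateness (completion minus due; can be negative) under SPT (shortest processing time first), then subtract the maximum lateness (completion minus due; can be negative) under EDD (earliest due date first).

SPT (increasing processing time): #125 #118 #104 #111.
#125: 0→2, due 14, lateness -12
#118: 2→5, due 8, lateness -3
#104: 5→9, due 17, lateness -8
#111: 9→19, due 13, lateness 6
Maximum = 6.
EDD (increasing due date): #118 #111 #125 #104.
#118: 0→3, due 8, lateness -5
#111: 3→13, due 13, lateness 0
#125: 13→15, due 14, lateness 1
#104: 15→19, due 17, lateness 2
Maximum = 2.
Difference = 6 − 2 = 4.

4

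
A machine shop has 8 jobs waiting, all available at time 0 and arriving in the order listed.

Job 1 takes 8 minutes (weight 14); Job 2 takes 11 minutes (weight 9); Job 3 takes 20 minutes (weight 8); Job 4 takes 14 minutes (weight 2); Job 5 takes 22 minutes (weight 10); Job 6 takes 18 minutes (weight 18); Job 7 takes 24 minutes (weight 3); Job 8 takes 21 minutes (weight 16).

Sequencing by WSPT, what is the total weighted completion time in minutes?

4083

WSPT (decreasing weight/processing-time ratio): Job 1 Job 6 Job 2 Job 8 Job 5 Job 3 Job 4 Job 7.
Job 1: finishes 8, weight 14, w·C = 112
Job 6: finishes 26, weight 18, w·C = 468
Job 2: finishes 37, weight 9, w·C = 333
Job 8: finishes 58, weight 16, w·C = 928
Job 5: finishes 80, weight 10, w·C = 800
Job 3: finishes 100, weight 8, w·C = 800
Job 4: finishes 114, weight 2, w·C = 228
Job 7: finishes 138, weight 3, w·C = 414
Sum = 112+468+333+928+800+800+228+414 = 4083.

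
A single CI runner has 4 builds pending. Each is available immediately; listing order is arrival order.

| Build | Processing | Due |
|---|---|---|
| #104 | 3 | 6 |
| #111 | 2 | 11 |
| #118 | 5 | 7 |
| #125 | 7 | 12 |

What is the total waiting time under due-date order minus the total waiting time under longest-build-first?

-13

EDD (increasing due date): #104 #118 #111 #125.
#104: waits 0, runs 0→3
#118: waits 3, runs 3→8
#111: waits 8, runs 8→10
#125: waits 10, runs 10→17
Sum = 0+3+8+10 = 21.
LPT (decreasing processing time): #125 #118 #104 #111.
#125: waits 0, runs 0→7
#118: waits 7, runs 7→12
#104: waits 12, runs 12→15
#111: waits 15, runs 15→17
Sum = 0+7+12+15 = 34.
Difference = 21 − 34 = -13.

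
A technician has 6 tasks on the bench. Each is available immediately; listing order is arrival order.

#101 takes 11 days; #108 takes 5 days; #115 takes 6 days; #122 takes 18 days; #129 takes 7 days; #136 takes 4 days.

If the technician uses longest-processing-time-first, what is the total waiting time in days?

172

LPT (decreasing processing time): #122 #101 #129 #115 #108 #136.
#122: waits 0, runs 0→18
#101: waits 18, runs 18→29
#129: waits 29, runs 29→36
#115: waits 36, runs 36→42
#108: waits 42, runs 42→47
#136: waits 47, runs 47→51
Sum = 0+18+29+36+42+47 = 172.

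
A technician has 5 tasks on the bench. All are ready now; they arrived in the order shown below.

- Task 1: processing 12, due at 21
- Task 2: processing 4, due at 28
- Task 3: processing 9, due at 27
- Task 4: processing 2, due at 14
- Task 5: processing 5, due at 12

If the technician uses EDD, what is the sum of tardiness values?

EDD (increasing due date): Task 5 Task 4 Task 1 Task 3 Task 2.
Task 5: 0→5, due 12, tardiness 0
Task 4: 5→7, due 14, tardiness 0
Task 1: 7→19, due 21, tardiness 0
Task 3: 19→28, due 27, tardiness 1
Task 2: 28→32, due 28, tardiness 4
Sum = 0+0+0+1+4 = 5.

5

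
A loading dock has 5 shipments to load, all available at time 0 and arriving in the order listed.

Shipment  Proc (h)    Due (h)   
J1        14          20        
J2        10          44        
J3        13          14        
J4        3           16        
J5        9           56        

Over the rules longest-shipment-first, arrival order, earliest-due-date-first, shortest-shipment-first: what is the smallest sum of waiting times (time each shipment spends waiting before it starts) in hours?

LPT (decreasing processing time): J1 J3 J2 J5 J4.
J1: waits 0, runs 0→14
J3: waits 14, runs 14→27
J2: waits 27, runs 27→37
J5: waits 37, runs 37→46
J4: waits 46, runs 46→49
Sum = 0+14+27+37+46 = 124.
FIFO (arrival order): J1 J2 J3 J4 J5.
J1: waits 0, runs 0→14
J2: waits 14, runs 14→24
J3: waits 24, runs 24→37
J4: waits 37, runs 37→40
J5: waits 40, runs 40→49
Sum = 0+14+24+37+40 = 115.
EDD (increasing due date): J3 J4 J1 J2 J5.
J3: waits 0, runs 0→13
J4: waits 13, runs 13→16
J1: waits 16, runs 16→30
J2: waits 30, runs 30→40
J5: waits 40, runs 40→49
Sum = 0+13+16+30+40 = 99.
SPT (increasing processing time): J4 J5 J2 J3 J1.
J4: waits 0, runs 0→3
J5: waits 3, runs 3→12
J2: waits 12, runs 12→22
J3: waits 22, runs 22→35
J1: waits 35, runs 35→49
Sum = 0+3+12+22+35 = 72.
LPT 124, FIFO 115, EDD 99, SPT 72 → minimum 72.

72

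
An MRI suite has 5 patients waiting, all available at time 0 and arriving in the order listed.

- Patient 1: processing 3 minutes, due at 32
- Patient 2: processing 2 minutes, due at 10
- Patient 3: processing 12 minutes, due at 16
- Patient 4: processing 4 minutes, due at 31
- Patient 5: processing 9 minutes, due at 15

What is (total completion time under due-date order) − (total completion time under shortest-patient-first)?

29

EDD (increasing due date): Patient 2 Patient 5 Patient 3 Patient 4 Patient 1.
Patient 2: 0→2
Patient 5: 2→11
Patient 3: 11→23
Patient 4: 23→27
Patient 1: 27→30
Sum = 2+11+23+27+30 = 93.
SPT (increasing processing time): Patient 2 Patient 1 Patient 4 Patient 5 Patient 3.
Patient 2: 0→2
Patient 1: 2→5
Patient 4: 5→9
Patient 5: 9→18
Patient 3: 18→30
Sum = 2+5+9+18+30 = 64.
Difference = 93 − 64 = 29.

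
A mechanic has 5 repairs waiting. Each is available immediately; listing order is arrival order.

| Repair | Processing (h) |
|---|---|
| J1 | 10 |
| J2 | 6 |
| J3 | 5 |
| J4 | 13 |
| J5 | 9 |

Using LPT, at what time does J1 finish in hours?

LPT (decreasing processing time): J4 J1 J5 J2 J3.
J4: 0→13
J1: 13→23

23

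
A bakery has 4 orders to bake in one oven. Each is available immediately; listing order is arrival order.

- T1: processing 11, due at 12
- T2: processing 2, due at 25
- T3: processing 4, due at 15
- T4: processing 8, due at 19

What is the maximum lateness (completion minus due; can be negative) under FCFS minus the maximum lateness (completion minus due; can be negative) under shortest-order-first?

-7

FIFO (arrival order): T1 T2 T3 T4.
T1: 0→11, due 12, lateness -1
T2: 11→13, due 25, lateness -12
T3: 13→17, due 15, lateness 2
T4: 17→25, due 19, lateness 6
Maximum = 6.
SPT (increasing processing time): T2 T3 T4 T1.
T2: 0→2, due 25, lateness -23
T3: 2→6, due 15, lateness -9
T4: 6→14, due 19, lateness -5
T1: 14→25, due 12, lateness 13
Maximum = 13.
Difference = 6 − 13 = -7.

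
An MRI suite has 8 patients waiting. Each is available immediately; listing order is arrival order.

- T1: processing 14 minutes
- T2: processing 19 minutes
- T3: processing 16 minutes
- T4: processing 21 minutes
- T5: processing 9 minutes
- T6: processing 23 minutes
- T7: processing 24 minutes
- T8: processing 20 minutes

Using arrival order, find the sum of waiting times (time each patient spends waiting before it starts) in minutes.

473

FIFO (arrival order): T1 T2 T3 T4 T5 T6 T7 T8.
T1: waits 0, runs 0→14
T2: waits 14, runs 14→33
T3: waits 33, runs 33→49
T4: waits 49, runs 49→70
T5: waits 70, runs 70→79
T6: waits 79, runs 79→102
T7: waits 102, runs 102→126
T8: waits 126, runs 126→146
Sum = 0+14+33+49+70+79+102+126 = 473.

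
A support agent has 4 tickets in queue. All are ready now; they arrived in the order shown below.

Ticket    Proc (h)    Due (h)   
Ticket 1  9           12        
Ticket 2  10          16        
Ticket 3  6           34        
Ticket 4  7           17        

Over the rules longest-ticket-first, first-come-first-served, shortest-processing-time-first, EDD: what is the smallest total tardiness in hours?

LPT (decreasing processing time): Ticket 2 Ticket 1 Ticket 4 Ticket 3.
Ticket 2: 0→10, due 16, tardiness 0
Ticket 1: 10→19, due 12, tardiness 7
Ticket 4: 19→26, due 17, tardiness 9
Ticket 3: 26→32, due 34, tardiness 0
Sum = 0+7+9+0 = 16.
FIFO (arrival order): Ticket 1 Ticket 2 Ticket 3 Ticket 4.
Ticket 1: 0→9, due 12, tardiness 0
Ticket 2: 9→19, due 16, tardiness 3
Ticket 3: 19→25, due 34, tardiness 0
Ticket 4: 25→32, due 17, tardiness 15
Sum = 0+3+0+15 = 18.
SPT (increasing processing time): Ticket 3 Ticket 4 Ticket 1 Ticket 2.
Ticket 3: 0→6, due 34, tardiness 0
Ticket 4: 6→13, due 17, tardiness 0
Ticket 1: 13→22, due 12, tardiness 10
Ticket 2: 22→32, due 16, tardiness 16
Sum = 0+0+10+16 = 26.
EDD (increasing due date): Ticket 1 Ticket 2 Ticket 4 Ticket 3.
Ticket 1: 0→9, due 12, tardiness 0
Ticket 2: 9→19, due 16, tardiness 3
Ticket 4: 19→26, due 17, tardiness 9
Ticket 3: 26→32, due 34, tardiness 0
Sum = 0+3+9+0 = 12.
LPT 16, FIFO 18, SPT 26, EDD 12 → minimum 12.

12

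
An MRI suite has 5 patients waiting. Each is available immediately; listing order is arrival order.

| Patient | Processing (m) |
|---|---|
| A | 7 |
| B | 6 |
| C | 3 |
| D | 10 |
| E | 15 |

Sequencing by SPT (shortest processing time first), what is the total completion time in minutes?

SPT (increasing processing time): C B A D E.
C: 0→3
B: 3→9
A: 9→16
D: 16→26
E: 26→41
Sum = 3+9+16+26+41 = 95.

95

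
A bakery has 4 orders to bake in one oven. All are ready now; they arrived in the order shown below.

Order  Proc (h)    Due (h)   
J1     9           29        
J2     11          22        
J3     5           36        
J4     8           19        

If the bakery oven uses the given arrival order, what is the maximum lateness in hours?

FIFO (arrival order): J1 J2 J3 J4.
J1: 0→9, due 29, lateness -20
J2: 9→20, due 22, lateness -2
J3: 20→25, due 36, lateness -11
J4: 25→33, due 19, lateness 14
Maximum = 14.

14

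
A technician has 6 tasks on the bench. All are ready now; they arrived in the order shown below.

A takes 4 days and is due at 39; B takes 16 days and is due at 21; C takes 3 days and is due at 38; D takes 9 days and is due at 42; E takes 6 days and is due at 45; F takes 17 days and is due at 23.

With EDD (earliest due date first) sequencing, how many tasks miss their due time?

4

EDD (increasing due date): B F C A D E.
B: 0→16, due 21, tardiness 0
F: 16→33, due 23, tardiness 10
C: 33→36, due 38, tardiness 0
A: 36→40, due 39, tardiness 1
D: 40→49, due 42, tardiness 7
E: 49→55, due 45, tardiness 10
Late tasks: 4.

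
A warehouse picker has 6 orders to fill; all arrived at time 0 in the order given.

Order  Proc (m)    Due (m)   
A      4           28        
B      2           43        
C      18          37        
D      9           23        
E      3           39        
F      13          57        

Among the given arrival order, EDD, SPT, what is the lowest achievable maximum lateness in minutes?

-5

FIFO (arrival order): A B C D E F.
A: 0→4, due 28, lateness -24
B: 4→6, due 43, lateness -37
C: 6→24, due 37, lateness -13
D: 24→33, due 23, lateness 10
E: 33→36, due 39, lateness -3
F: 36→49, due 57, lateness -8
Maximum = 10.
EDD (increasing due date): D A C E B F.
D: 0→9, due 23, lateness -14
A: 9→13, due 28, lateness -15
C: 13→31, due 37, lateness -6
E: 31→34, due 39, lateness -5
B: 34→36, due 43, lateness -7
F: 36→49, due 57, lateness -8
Maximum = -5.
SPT (increasing processing time): B E A D F C.
B: 0→2, due 43, lateness -41
E: 2→5, due 39, lateness -34
A: 5→9, due 28, lateness -19
D: 9→18, due 23, lateness -5
F: 18→31, due 57, lateness -26
C: 31→49, due 37, lateness 12
Maximum = 12.
FIFO 10, EDD -5, SPT 12 → minimum -5.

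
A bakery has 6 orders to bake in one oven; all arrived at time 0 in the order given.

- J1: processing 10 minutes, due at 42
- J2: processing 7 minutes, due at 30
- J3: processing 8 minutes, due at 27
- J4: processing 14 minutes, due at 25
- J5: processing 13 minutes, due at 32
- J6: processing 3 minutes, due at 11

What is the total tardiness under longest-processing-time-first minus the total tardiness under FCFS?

6

LPT (decreasing processing time): J4 J5 J1 J3 J2 J6.
J4: 0→14, due 25, tardiness 0
J5: 14→27, due 32, tardiness 0
J1: 27→37, due 42, tardiness 0
J3: 37→45, due 27, tardiness 18
J2: 45→52, due 30, tardiness 22
J6: 52→55, due 11, tardiness 44
Sum = 0+0+0+18+22+44 = 84.
FIFO (arrival order): J1 J2 J3 J4 J5 J6.
J1: 0→10, due 42, tardiness 0
J2: 10→17, due 30, tardiness 0
J3: 17→25, due 27, tardiness 0
J4: 25→39, due 25, tardiness 14
J5: 39→52, due 32, tardiness 20
J6: 52→55, due 11, tardiness 44
Sum = 0+0+0+14+20+44 = 78.
Difference = 84 − 78 = 6.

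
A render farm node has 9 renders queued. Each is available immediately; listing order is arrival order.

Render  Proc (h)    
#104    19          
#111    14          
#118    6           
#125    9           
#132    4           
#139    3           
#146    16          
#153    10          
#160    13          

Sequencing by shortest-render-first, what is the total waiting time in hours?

256

SPT (increasing processing time): #139 #132 #118 #125 #153 #160 #111 #146 #104.
#139: waits 0, runs 0→3
#132: waits 3, runs 3→7
#118: waits 7, runs 7→13
#125: waits 13, runs 13→22
#153: waits 22, runs 22→32
#160: waits 32, runs 32→45
#111: waits 45, runs 45→59
#146: waits 59, runs 59→75
#104: waits 75, runs 75→94
Sum = 0+3+7+13+22+32+45+59+75 = 256.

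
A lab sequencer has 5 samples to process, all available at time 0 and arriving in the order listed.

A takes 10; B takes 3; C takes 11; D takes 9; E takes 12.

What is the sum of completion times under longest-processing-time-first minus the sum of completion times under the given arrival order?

30

LPT (decreasing processing time): E C A D B.
E: 0→12
C: 12→23
A: 23→33
D: 33→42
B: 42→45
Sum = 12+23+33+42+45 = 155.
FIFO (arrival order): A B C D E.
A: 0→10
B: 10→13
C: 13→24
D: 24→33
E: 33→45
Sum = 10+13+24+33+45 = 125.
Difference = 155 − 125 = 30.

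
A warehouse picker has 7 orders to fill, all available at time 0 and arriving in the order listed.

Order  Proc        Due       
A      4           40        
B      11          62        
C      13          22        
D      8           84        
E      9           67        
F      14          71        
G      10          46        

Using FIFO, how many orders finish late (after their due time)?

2

FIFO (arrival order): A B C D E F G.
A: 0→4, due 40, tardiness 0
B: 4→15, due 62, tardiness 0
C: 15→28, due 22, tardiness 6
D: 28→36, due 84, tardiness 0
E: 36→45, due 67, tardiness 0
F: 45→59, due 71, tardiness 0
G: 59→69, due 46, tardiness 23
Late orders: 2.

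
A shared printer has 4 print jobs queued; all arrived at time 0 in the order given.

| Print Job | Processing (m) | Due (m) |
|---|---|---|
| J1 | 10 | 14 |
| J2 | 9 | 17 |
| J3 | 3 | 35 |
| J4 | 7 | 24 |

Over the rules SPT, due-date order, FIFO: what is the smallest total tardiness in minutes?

SPT (increasing processing time): J3 J4 J2 J1.
J3: 0→3, due 35, tardiness 0
J4: 3→10, due 24, tardiness 0
J2: 10→19, due 17, tardiness 2
J1: 19→29, due 14, tardiness 15
Sum = 0+0+2+15 = 17.
EDD (increasing due date): J1 J2 J4 J3.
J1: 0→10, due 14, tardiness 0
J2: 10→19, due 17, tardiness 2
J4: 19→26, due 24, tardiness 2
J3: 26→29, due 35, tardiness 0
Sum = 0+2+2+0 = 4.
FIFO (arrival order): J1 J2 J3 J4.
J1: 0→10, due 14, tardiness 0
J2: 10→19, due 17, tardiness 2
J3: 19→22, due 35, tardiness 0
J4: 22→29, due 24, tardiness 5
Sum = 0+2+0+5 = 7.
SPT 17, EDD 4, FIFO 7 → minimum 4.

4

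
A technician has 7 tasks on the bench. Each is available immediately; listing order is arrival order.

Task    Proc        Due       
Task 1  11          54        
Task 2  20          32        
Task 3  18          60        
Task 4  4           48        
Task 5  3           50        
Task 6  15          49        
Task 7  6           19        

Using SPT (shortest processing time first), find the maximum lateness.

45

SPT (increasing processing time): Task 5 Task 4 Task 7 Task 1 Task 6 Task 3 Task 2.
Task 5: 0→3, due 50, lateness -47
Task 4: 3→7, due 48, lateness -41
Task 7: 7→13, due 19, lateness -6
Task 1: 13→24, due 54, lateness -30
Task 6: 24→39, due 49, lateness -10
Task 3: 39→57, due 60, lateness -3
Task 2: 57→77, due 32, lateness 45
Maximum = 45.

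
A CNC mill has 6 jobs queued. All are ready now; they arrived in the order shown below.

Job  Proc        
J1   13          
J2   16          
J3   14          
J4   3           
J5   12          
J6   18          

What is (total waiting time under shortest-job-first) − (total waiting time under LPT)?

SPT (increasing processing time): J4 J5 J1 J3 J2 J6.
J4: waits 0, runs 0→3
J5: waits 3, runs 3→15
J1: waits 15, runs 15→28
J3: waits 28, runs 28→42
J2: waits 42, runs 42→58
J6: waits 58, runs 58→76
Sum = 0+3+15+28+42+58 = 146.
LPT (decreasing processing time): J6 J2 J3 J1 J5 J4.
J6: waits 0, runs 0→18
J2: waits 18, runs 18→34
J3: waits 34, runs 34→48
J1: waits 48, runs 48→61
J5: waits 61, runs 61→73
J4: waits 73, runs 73→76
Sum = 0+18+34+48+61+73 = 234.
Difference = 146 − 234 = -88.

-88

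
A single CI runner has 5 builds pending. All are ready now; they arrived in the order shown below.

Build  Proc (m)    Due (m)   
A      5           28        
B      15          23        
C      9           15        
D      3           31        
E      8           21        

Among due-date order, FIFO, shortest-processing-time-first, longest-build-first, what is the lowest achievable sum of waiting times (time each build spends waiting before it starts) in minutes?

EDD (increasing due date): C E B A D.
C: waits 0, runs 0→9
E: waits 9, runs 9→17
B: waits 17, runs 17→32
A: waits 32, runs 32→37
D: waits 37, runs 37→40
Sum = 0+9+17+32+37 = 95.
FIFO (arrival order): A B C D E.
A: waits 0, runs 0→5
B: waits 5, runs 5→20
C: waits 20, runs 20→29
D: waits 29, runs 29→32
E: waits 32, runs 32→40
Sum = 0+5+20+29+32 = 86.
SPT (increasing processing time): D A E C B.
D: waits 0, runs 0→3
A: waits 3, runs 3→8
E: waits 8, runs 8→16
C: waits 16, runs 16→25
B: waits 25, runs 25→40
Sum = 0+3+8+16+25 = 52.
LPT (decreasing processing time): B C E A D.
B: waits 0, runs 0→15
C: waits 15, runs 15→24
E: waits 24, runs 24→32
A: waits 32, runs 32→37
D: waits 37, runs 37→40
Sum = 0+15+24+32+37 = 108.
EDD 95, FIFO 86, SPT 52, LPT 108 → minimum 52.

52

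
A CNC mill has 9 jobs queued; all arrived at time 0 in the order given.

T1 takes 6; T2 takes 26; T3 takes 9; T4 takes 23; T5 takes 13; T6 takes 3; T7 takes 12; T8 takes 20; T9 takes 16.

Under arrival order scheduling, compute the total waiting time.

FIFO (arrival order): T1 T2 T3 T4 T5 T6 T7 T8 T9.
T1: waits 0, runs 0→6
T2: waits 6, runs 6→32
T3: waits 32, runs 32→41
T4: waits 41, runs 41→64
T5: waits 64, runs 64→77
T6: waits 77, runs 77→80
T7: waits 80, runs 80→92
T8: waits 92, runs 92→112
T9: waits 112, runs 112→128
Sum = 0+6+32+41+64+77+80+92+112 = 504.

504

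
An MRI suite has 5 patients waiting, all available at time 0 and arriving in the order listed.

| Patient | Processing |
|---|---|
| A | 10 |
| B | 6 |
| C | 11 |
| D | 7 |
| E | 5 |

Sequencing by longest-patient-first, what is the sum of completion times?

LPT (decreasing processing time): C A D B E.
C: 0→11
A: 11→21
D: 21→28
B: 28→34
E: 34→39
Sum = 11+21+28+34+39 = 133.

133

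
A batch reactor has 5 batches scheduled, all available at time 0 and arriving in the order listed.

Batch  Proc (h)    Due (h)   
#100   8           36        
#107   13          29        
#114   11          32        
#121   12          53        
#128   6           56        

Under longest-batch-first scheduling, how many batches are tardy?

LPT (decreasing processing time): #107 #121 #114 #100 #128.
#107: 0→13, due 29, tardiness 0
#121: 13→25, due 53, tardiness 0
#114: 25→36, due 32, tardiness 4
#100: 36→44, due 36, tardiness 8
#128: 44→50, due 56, tardiness 0
Late batches: 2.

2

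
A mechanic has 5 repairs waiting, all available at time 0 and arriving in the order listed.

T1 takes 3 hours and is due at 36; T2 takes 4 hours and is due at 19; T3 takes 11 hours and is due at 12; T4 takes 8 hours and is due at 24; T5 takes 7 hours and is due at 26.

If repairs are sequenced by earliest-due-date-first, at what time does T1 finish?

EDD (increasing due date): T3 T2 T4 T5 T1.
T3: 0→11
T2: 11→15
T4: 15→23
T5: 23→30
T1: 30→33

33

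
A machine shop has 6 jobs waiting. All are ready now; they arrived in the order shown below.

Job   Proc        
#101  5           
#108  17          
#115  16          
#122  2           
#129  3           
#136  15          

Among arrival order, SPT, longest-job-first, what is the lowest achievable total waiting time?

83

FIFO (arrival order): #101 #108 #115 #122 #129 #136.
#101: waits 0, runs 0→5
#108: waits 5, runs 5→22
#115: waits 22, runs 22→38
#122: waits 38, runs 38→40
#129: waits 40, runs 40→43
#136: waits 43, runs 43→58
Sum = 0+5+22+38+40+43 = 148.
SPT (increasing processing time): #122 #129 #101 #136 #115 #108.
#122: waits 0, runs 0→2
#129: waits 2, runs 2→5
#101: waits 5, runs 5→10
#136: waits 10, runs 10→25
#115: waits 25, runs 25→41
#108: waits 41, runs 41→58
Sum = 0+2+5+10+25+41 = 83.
LPT (decreasing processing time): #108 #115 #136 #101 #129 #122.
#108: waits 0, runs 0→17
#115: waits 17, runs 17→33
#136: waits 33, runs 33→48
#101: waits 48, runs 48→53
#129: waits 53, runs 53→56
#122: waits 56, runs 56→58
Sum = 0+17+33+48+53+56 = 207.
FIFO 148, SPT 83, LPT 207 → minimum 83.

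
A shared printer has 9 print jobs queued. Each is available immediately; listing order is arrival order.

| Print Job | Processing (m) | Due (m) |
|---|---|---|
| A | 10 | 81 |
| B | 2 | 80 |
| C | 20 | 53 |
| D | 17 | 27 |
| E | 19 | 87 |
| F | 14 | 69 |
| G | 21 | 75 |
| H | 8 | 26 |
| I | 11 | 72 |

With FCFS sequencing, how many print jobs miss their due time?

5

FIFO (arrival order): A B C D E F G H I.
A: 0→10, due 81, tardiness 0
B: 10→12, due 80, tardiness 0
C: 12→32, due 53, tardiness 0
D: 32→49, due 27, tardiness 22
E: 49→68, due 87, tardiness 0
F: 68→82, due 69, tardiness 13
G: 82→103, due 75, tardiness 28
H: 103→111, due 26, tardiness 85
I: 111→122, due 72, tardiness 50
Late print jobs: 5.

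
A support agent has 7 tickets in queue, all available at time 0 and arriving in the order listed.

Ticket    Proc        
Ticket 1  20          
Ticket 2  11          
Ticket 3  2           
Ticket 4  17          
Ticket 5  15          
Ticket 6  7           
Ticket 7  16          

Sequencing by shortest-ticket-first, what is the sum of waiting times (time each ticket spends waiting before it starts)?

185

SPT (increasing processing time): Ticket 3 Ticket 6 Ticket 2 Ticket 5 Ticket 7 Ticket 4 Ticket 1.
Ticket 3: waits 0, runs 0→2
Ticket 6: waits 2, runs 2→9
Ticket 2: waits 9, runs 9→20
Ticket 5: waits 20, runs 20→35
Ticket 7: waits 35, runs 35→51
Ticket 4: waits 51, runs 51→68
Ticket 1: waits 68, runs 68→88
Sum = 0+2+9+20+35+51+68 = 185.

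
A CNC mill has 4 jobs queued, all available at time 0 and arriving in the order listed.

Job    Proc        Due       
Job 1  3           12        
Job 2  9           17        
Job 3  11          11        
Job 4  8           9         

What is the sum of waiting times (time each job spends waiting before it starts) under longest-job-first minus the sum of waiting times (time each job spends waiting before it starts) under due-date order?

10

LPT (decreasing processing time): Job 3 Job 2 Job 4 Job 1.
Job 3: waits 0, runs 0→11
Job 2: waits 11, runs 11→20
Job 4: waits 20, runs 20→28
Job 1: waits 28, runs 28→31
Sum = 0+11+20+28 = 59.
EDD (increasing due date): Job 4 Job 3 Job 1 Job 2.
Job 4: waits 0, runs 0→8
Job 3: waits 8, runs 8→19
Job 1: waits 19, runs 19→22
Job 2: waits 22, runs 22→31
Sum = 0+8+19+22 = 49.
Difference = 59 − 49 = 10.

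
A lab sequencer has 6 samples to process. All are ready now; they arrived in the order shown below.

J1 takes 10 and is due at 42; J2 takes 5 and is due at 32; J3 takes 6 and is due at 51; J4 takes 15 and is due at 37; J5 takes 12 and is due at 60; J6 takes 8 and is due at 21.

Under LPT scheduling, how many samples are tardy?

2

LPT (decreasing processing time): J4 J5 J1 J6 J3 J2.
J4: 0→15, due 37, tardiness 0
J5: 15→27, due 60, tardiness 0
J1: 27→37, due 42, tardiness 0
J6: 37→45, due 21, tardiness 24
J3: 45→51, due 51, tardiness 0
J2: 51→56, due 32, tardiness 24
Late samples: 2.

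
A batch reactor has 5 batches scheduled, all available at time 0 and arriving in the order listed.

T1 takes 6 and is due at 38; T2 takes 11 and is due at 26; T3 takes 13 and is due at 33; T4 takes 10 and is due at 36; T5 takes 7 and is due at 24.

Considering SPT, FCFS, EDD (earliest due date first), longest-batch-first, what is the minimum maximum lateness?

9

SPT (increasing processing time): T1 T5 T4 T2 T3.
T1: 0→6, due 38, lateness -32
T5: 6→13, due 24, lateness -11
T4: 13→23, due 36, lateness -13
T2: 23→34, due 26, lateness 8
T3: 34→47, due 33, lateness 14
Maximum = 14.
FIFO (arrival order): T1 T2 T3 T4 T5.
T1: 0→6, due 38, lateness -32
T2: 6→17, due 26, lateness -9
T3: 17→30, due 33, lateness -3
T4: 30→40, due 36, lateness 4
T5: 40→47, due 24, lateness 23
Maximum = 23.
EDD (increasing due date): T5 T2 T3 T4 T1.
T5: 0→7, due 24, lateness -17
T2: 7→18, due 26, lateness -8
T3: 18→31, due 33, lateness -2
T4: 31→41, due 36, lateness 5
T1: 41→47, due 38, lateness 9
Maximum = 9.
LPT (decreasing processing time): T3 T2 T4 T5 T1.
T3: 0→13, due 33, lateness -20
T2: 13→24, due 26, lateness -2
T4: 24→34, due 36, lateness -2
T5: 34→41, due 24, lateness 17
T1: 41→47, due 38, lateness 9
Maximum = 17.
SPT 14, FIFO 23, EDD 9, LPT 17 → minimum 9.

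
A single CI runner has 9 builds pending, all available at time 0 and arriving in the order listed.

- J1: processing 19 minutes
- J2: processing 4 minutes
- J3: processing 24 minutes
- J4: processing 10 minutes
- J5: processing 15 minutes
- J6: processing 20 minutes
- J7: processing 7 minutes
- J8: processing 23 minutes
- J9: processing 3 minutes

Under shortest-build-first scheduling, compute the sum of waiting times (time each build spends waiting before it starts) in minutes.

324

SPT (increasing processing time): J9 J2 J7 J4 J5 J1 J6 J8 J3.
J9: waits 0, runs 0→3
J2: waits 3, runs 3→7
J7: waits 7, runs 7→14
J4: waits 14, runs 14→24
J5: waits 24, runs 24→39
J1: waits 39, runs 39→58
J6: waits 58, runs 58→78
J8: waits 78, runs 78→101
J3: waits 101, runs 101→125
Sum = 0+3+7+14+24+39+58+78+101 = 324.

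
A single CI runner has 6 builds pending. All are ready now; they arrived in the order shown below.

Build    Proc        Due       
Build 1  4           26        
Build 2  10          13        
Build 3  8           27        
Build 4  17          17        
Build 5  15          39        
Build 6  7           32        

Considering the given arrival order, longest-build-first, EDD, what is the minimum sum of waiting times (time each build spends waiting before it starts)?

133

FIFO (arrival order): Build 1 Build 2 Build 3 Build 4 Build 5 Build 6.
Build 1: waits 0, runs 0→4
Build 2: waits 4, runs 4→14
Build 3: waits 14, runs 14→22
Build 4: waits 22, runs 22→39
Build 5: waits 39, runs 39→54
Build 6: waits 54, runs 54→61
Sum = 0+4+14+22+39+54 = 133.
LPT (decreasing processing time): Build 4 Build 5 Build 2 Build 3 Build 6 Build 1.
Build 4: waits 0, runs 0→17
Build 5: waits 17, runs 17→32
Build 2: waits 32, runs 32→42
Build 3: waits 42, runs 42→50
Build 6: waits 50, runs 50→57
Build 1: waits 57, runs 57→61
Sum = 0+17+32+42+50+57 = 198.
EDD (increasing due date): Build 2 Build 4 Build 1 Build 3 Build 6 Build 5.
Build 2: waits 0, runs 0→10
Build 4: waits 10, runs 10→27
Build 1: waits 27, runs 27→31
Build 3: waits 31, runs 31→39
Build 6: waits 39, runs 39→46
Build 5: waits 46, runs 46→61
Sum = 0+10+27+31+39+46 = 153.
FIFO 133, LPT 198, EDD 153 → minimum 133.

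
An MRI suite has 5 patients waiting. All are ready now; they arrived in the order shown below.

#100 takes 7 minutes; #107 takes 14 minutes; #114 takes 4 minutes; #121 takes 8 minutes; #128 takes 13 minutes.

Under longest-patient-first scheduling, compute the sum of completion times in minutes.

164

LPT (decreasing processing time): #107 #128 #121 #100 #114.
#107: 0→14
#128: 14→27
#121: 27→35
#100: 35→42
#114: 42→46
Sum = 14+27+35+42+46 = 164.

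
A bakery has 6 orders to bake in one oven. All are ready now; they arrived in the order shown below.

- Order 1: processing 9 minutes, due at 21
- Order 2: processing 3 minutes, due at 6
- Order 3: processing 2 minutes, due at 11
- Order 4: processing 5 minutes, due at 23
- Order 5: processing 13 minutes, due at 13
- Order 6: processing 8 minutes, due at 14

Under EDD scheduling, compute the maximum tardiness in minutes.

17

EDD (increasing due date): Order 2 Order 3 Order 5 Order 6 Order 1 Order 4.
Order 2: 0→3, due 6, tardiness 0
Order 3: 3→5, due 11, tardiness 0
Order 5: 5→18, due 13, tardiness 5
Order 6: 18→26, due 14, tardiness 12
Order 1: 26→35, due 21, tardiness 14
Order 4: 35→40, due 23, tardiness 17
Maximum = 17.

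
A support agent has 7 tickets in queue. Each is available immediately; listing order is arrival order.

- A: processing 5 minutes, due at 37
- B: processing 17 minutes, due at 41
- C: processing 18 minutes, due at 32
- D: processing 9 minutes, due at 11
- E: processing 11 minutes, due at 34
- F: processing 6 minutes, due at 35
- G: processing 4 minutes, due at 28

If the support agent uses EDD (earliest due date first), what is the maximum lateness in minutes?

29

EDD (increasing due date): D G C E F A B.
D: 0→9, due 11, lateness -2
G: 9→13, due 28, lateness -15
C: 13→31, due 32, lateness -1
E: 31→42, due 34, lateness 8
F: 42→48, due 35, lateness 13
A: 48→53, due 37, lateness 16
B: 53→70, due 41, lateness 29
Maximum = 29.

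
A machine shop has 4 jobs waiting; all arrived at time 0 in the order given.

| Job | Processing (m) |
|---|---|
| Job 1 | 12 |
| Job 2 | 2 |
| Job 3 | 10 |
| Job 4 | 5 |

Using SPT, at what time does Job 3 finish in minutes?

17

SPT (increasing processing time): Job 2 Job 4 Job 3 Job 1.
Job 2: 0→2
Job 4: 2→7
Job 3: 7→17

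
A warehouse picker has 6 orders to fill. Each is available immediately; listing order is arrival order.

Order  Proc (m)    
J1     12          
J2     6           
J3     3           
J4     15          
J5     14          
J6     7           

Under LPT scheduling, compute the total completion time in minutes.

LPT (decreasing processing time): J4 J5 J1 J6 J2 J3.
J4: 0→15
J5: 15→29
J1: 29→41
J6: 41→48
J2: 48→54
J3: 54→57
Sum = 15+29+41+48+54+57 = 244.

244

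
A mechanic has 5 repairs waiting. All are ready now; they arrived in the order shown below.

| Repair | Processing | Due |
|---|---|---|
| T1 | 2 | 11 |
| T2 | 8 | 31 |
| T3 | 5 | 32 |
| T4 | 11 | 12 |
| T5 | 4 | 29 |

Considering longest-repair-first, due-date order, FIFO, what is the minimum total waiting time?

53

LPT (decreasing processing time): T4 T2 T3 T5 T1.
T4: waits 0, runs 0→11
T2: waits 11, runs 11→19
T3: waits 19, runs 19→24
T5: waits 24, runs 24→28
T1: waits 28, runs 28→30
Sum = 0+11+19+24+28 = 82.
EDD (increasing due date): T1 T4 T5 T2 T3.
T1: waits 0, runs 0→2
T4: waits 2, runs 2→13
T5: waits 13, runs 13→17
T2: waits 17, runs 17→25
T3: waits 25, runs 25→30
Sum = 0+2+13+17+25 = 57.
FIFO (arrival order): T1 T2 T3 T4 T5.
T1: waits 0, runs 0→2
T2: waits 2, runs 2→10
T3: waits 10, runs 10→15
T4: waits 15, runs 15→26
T5: waits 26, runs 26→30
Sum = 0+2+10+15+26 = 53.
LPT 82, EDD 57, FIFO 53 → minimum 53.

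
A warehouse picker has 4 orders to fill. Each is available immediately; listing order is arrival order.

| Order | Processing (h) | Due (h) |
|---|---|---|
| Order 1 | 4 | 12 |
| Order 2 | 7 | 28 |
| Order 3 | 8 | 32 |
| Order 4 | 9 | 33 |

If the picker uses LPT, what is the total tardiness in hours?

16

LPT (decreasing processing time): Order 4 Order 3 Order 2 Order 1.
Order 4: 0→9, due 33, tardiness 0
Order 3: 9→17, due 32, tardiness 0
Order 2: 17→24, due 28, tardiness 0
Order 1: 24→28, due 12, tardiness 16
Sum = 0+0+0+16 = 16.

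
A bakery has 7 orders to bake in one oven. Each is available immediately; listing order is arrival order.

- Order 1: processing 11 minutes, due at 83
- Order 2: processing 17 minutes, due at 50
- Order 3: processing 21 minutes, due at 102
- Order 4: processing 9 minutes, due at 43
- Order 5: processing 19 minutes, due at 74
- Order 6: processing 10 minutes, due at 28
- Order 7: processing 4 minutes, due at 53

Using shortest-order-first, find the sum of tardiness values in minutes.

SPT (increasing processing time): Order 7 Order 4 Order 6 Order 1 Order 2 Order 5 Order 3.
Order 7: 0→4, due 53, tardiness 0
Order 4: 4→13, due 43, tardiness 0
Order 6: 13→23, due 28, tardiness 0
Order 1: 23→34, due 83, tardiness 0
Order 2: 34→51, due 50, tardiness 1
Order 5: 51→70, due 74, tardiness 0
Order 3: 70→91, due 102, tardiness 0
Sum = 0+0+0+0+1+0+0 = 1.

1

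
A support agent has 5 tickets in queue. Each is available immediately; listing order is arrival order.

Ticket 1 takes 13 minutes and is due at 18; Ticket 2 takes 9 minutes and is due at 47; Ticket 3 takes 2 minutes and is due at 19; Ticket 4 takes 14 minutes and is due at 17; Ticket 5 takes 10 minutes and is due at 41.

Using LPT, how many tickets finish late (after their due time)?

LPT (decreasing processing time): Ticket 4 Ticket 1 Ticket 5 Ticket 2 Ticket 3.
Ticket 4: 0→14, due 17, tardiness 0
Ticket 1: 14→27, due 18, tardiness 9
Ticket 5: 27→37, due 41, tardiness 0
Ticket 2: 37→46, due 47, tardiness 0
Ticket 3: 46→48, due 19, tardiness 29
Late tickets: 2.

2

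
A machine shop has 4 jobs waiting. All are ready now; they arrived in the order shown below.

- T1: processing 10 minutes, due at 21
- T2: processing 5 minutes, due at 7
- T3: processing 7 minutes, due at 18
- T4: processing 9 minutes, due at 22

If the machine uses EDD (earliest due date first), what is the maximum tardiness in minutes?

9

EDD (increasing due date): T2 T3 T1 T4.
T2: 0→5, due 7, tardiness 0
T3: 5→12, due 18, tardiness 0
T1: 12→22, due 21, tardiness 1
T4: 22→31, due 22, tardiness 9
Maximum = 9.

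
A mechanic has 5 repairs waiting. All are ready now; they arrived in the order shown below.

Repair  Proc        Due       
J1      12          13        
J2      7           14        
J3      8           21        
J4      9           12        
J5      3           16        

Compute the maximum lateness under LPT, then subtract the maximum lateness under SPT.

LPT (decreasing processing time): J1 J4 J3 J2 J5.
J1: 0→12, due 13, lateness -1
J4: 12→21, due 12, lateness 9
J3: 21→29, due 21, lateness 8
J2: 29→36, due 14, lateness 22
J5: 36→39, due 16, lateness 23
Maximum = 23.
SPT (increasing processing time): J5 J2 J3 J4 J1.
J5: 0→3, due 16, lateness -13
J2: 3→10, due 14, lateness -4
J3: 10→18, due 21, lateness -3
J4: 18→27, due 12, lateness 15
J1: 27→39, due 13, lateness 26
Maximum = 26.
Difference = 23 − 26 = -3.

-3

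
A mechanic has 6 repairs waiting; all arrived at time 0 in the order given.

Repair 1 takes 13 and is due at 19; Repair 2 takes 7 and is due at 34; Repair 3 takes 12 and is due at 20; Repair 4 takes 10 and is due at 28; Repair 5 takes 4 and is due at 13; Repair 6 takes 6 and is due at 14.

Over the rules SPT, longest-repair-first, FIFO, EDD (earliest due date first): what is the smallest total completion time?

149

SPT (increasing processing time): Repair 5 Repair 6 Repair 2 Repair 4 Repair 3 Repair 1.
Repair 5: 0→4
Repair 6: 4→10
Repair 2: 10→17
Repair 4: 17→27
Repair 3: 27→39
Repair 1: 39→52
Sum = 4+10+17+27+39+52 = 149.
LPT (decreasing processing time): Repair 1 Repair 3 Repair 4 Repair 2 Repair 6 Repair 5.
Repair 1: 0→13
Repair 3: 13→25
Repair 4: 25→35
Repair 2: 35→42
Repair 6: 42→48
Repair 5: 48→52
Sum = 13+25+35+42+48+52 = 215.
FIFO (arrival order): Repair 1 Repair 2 Repair 3 Repair 4 Repair 5 Repair 6.
Repair 1: 0→13
Repair 2: 13→20
Repair 3: 20→32
Repair 4: 32→42
Repair 5: 42→46
Repair 6: 46→52
Sum = 13+20+32+42+46+52 = 205.
EDD (increasing due date): Repair 5 Repair 6 Repair 1 Repair 3 Repair 4 Repair 2.
Repair 5: 0→4
Repair 6: 4→10
Repair 1: 10→23
Repair 3: 23→35
Repair 4: 35→45
Repair 2: 45→52
Sum = 4+10+23+35+45+52 = 169.
SPT 149, LPT 215, FIFO 205, EDD 169 → minimum 149.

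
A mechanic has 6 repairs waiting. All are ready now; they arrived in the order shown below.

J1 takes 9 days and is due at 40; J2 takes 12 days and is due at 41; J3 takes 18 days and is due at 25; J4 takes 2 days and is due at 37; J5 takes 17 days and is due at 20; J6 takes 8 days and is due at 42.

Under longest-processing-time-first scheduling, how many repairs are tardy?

5

LPT (decreasing processing time): J3 J5 J2 J1 J6 J4.
J3: 0→18, due 25, tardiness 0
J5: 18→35, due 20, tardiness 15
J2: 35→47, due 41, tardiness 6
J1: 47→56, due 40, tardiness 16
J6: 56→64, due 42, tardiness 22
J4: 64→66, due 37, tardiness 29
Late repairs: 5.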